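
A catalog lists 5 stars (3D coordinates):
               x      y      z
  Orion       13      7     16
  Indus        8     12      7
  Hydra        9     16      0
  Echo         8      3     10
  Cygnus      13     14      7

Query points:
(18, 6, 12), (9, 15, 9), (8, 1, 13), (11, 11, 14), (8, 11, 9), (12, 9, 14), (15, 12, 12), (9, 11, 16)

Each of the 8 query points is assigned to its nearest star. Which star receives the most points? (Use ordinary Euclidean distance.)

(18, 6, 12) — d² to each: Orion:42, Indus:161, Hydra:325, Echo:113, Cygnus:114 → nearest is Orion
(9, 15, 9) — d² to each: Orion:129, Indus:14, Hydra:82, Echo:146, Cygnus:21 → nearest is Indus
(8, 1, 13) — d² to each: Orion:70, Indus:157, Hydra:395, Echo:13, Cygnus:230 → nearest is Echo
(11, 11, 14) — d² to each: Orion:24, Indus:59, Hydra:225, Echo:89, Cygnus:62 → nearest is Orion
(8, 11, 9) — d² to each: Orion:90, Indus:5, Hydra:107, Echo:65, Cygnus:38 → nearest is Indus
(12, 9, 14) — d² to each: Orion:9, Indus:74, Hydra:254, Echo:68, Cygnus:75 → nearest is Orion
(15, 12, 12) — d² to each: Orion:45, Indus:74, Hydra:196, Echo:134, Cygnus:33 → nearest is Cygnus
(9, 11, 16) — d² to each: Orion:32, Indus:83, Hydra:281, Echo:101, Cygnus:106 → nearest is Orion
Tally — Orion:4, Indus:2, Echo:1, Cygnus:1. Orion captures the most (4).

Orion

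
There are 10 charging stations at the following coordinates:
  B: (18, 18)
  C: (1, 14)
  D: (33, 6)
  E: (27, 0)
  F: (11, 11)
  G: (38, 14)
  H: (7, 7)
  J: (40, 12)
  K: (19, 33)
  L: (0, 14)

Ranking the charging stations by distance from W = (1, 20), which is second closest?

Since √ is increasing, it suffices to compare squared distances:
|WB|² = 289 + 4 = 293
|WC|² = 0 + 36 = 36
|WD|² = 1024 + 196 = 1220
|WE|² = 676 + 400 = 1076
|WF|² = 100 + 81 = 181
|WG|² = 1369 + 36 = 1405
|WH|² = 36 + 169 = 205
|WJ|² = 1521 + 64 = 1585
|WK|² = 324 + 169 = 493
|WL|² = 1 + 36 = 37
Sorted ascending: C, L, F, … — the second-nearest is L.

L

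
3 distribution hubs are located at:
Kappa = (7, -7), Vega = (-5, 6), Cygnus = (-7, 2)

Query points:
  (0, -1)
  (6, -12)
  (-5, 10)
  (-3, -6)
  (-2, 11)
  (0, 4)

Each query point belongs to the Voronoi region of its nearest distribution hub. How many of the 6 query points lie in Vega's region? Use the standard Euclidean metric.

(0, -1) — d² to each: Kappa:85, Vega:74, Cygnus:58 → nearest is Cygnus
(6, -12) — d² to each: Kappa:26, Vega:445, Cygnus:365 → nearest is Kappa
(-5, 10) — d² to each: Kappa:433, Vega:16, Cygnus:68 → nearest is Vega
(-3, -6) — d² to each: Kappa:101, Vega:148, Cygnus:80 → nearest is Cygnus
(-2, 11) — d² to each: Kappa:405, Vega:34, Cygnus:106 → nearest is Vega
(0, 4) — d² to each: Kappa:170, Vega:29, Cygnus:53 → nearest is Vega
3 of the 6 points have Vega as nearest.

3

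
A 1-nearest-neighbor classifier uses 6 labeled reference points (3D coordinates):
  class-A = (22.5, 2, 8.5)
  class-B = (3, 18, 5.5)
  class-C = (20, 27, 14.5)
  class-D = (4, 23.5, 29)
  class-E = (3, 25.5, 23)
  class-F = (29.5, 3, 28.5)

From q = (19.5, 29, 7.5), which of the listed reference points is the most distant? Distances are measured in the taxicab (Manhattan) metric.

d(q, class-A) = |19.5−22.5| + |29−2| + |7.5−8.5| = 3 + 27 + 1 = 31
d(q, class-B) = |19.5−3| + |29−18| + |7.5−5.5| = 16.5 + 11 + 2 = 29.5
d(q, class-C) = |19.5−20| + |29−27| + |7.5−14.5| = 0.5 + 2 + 7 = 9.5
d(q, class-D) = |19.5−4| + |29−23.5| + |7.5−29| = 15.5 + 5.5 + 21.5 = 42.5
d(q, class-E) = |19.5−3| + |29−25.5| + |7.5−23| = 16.5 + 3.5 + 15.5 = 35.5
d(q, class-F) = |19.5−29.5| + |29−3| + |7.5−28.5| = 10 + 26 + 21 = 57
The largest is to class-F.

class-F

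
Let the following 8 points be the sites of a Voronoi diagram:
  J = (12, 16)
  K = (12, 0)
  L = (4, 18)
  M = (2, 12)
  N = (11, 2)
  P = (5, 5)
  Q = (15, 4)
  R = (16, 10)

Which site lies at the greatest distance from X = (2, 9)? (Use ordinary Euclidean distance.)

R

Squared Euclidean distances:
|XJ|² = 100 + 49 = 149
|XK|² = 100 + 81 = 181
|XL|² = 4 + 81 = 85
|XM|² = 0 + 9 = 9
|XN|² = 81 + 49 = 130
|XP|² = 9 + 16 = 25
|XQ|² = 169 + 25 = 194
|XR|² = 196 + 1 = 197
The largest is to R.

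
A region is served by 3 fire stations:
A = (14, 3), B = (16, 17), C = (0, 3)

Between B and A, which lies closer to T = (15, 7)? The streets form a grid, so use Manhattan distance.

A

d(T,B) = |15−16| + |7−17| = 1 + 10 = 11
d(T,A) = |15−14| + |7−3| = 1 + 4 = 5
11 > 5, so A is closer.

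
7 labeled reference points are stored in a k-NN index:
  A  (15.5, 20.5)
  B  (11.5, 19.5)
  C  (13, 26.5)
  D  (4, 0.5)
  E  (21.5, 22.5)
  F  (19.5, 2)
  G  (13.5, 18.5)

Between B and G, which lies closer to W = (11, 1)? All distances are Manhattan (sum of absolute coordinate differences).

d(W,B) = |11−11.5| + |1−19.5| = 0.5 + 18.5 = 19
d(W,G) = |11−13.5| + |1−18.5| = 2.5 + 17.5 = 20
19 < 20, so B is closer.

B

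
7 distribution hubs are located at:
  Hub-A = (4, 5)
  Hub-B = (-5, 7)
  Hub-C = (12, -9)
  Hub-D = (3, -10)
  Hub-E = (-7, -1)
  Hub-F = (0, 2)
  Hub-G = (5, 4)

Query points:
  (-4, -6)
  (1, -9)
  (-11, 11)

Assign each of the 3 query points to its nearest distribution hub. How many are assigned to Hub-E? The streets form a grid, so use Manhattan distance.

(-4, -6) — d to each: Hub-A:19, Hub-B:14, Hub-C:19, Hub-D:11, Hub-E:8, Hub-F:12, Hub-G:19 → nearest is Hub-E
(1, -9) — d to each: Hub-A:17, Hub-B:22, Hub-C:11, Hub-D:3, Hub-E:16, Hub-F:12, Hub-G:17 → nearest is Hub-D
(-11, 11) — d to each: Hub-A:21, Hub-B:10, Hub-C:43, Hub-D:35, Hub-E:16, Hub-F:20, Hub-G:23 → nearest is Hub-B
1 of the 3 points has Hub-E as nearest.

1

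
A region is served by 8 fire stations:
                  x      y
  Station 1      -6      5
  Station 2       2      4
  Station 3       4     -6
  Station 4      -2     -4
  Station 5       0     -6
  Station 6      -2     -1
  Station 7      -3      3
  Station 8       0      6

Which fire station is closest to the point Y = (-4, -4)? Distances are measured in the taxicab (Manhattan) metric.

Station 4

d(Y, Station 1) = |-4−(-6)| + |-4−5| = 2 + 9 = 11
d(Y, Station 2) = |-4−2| + |-4−4| = 6 + 8 = 14
d(Y, Station 3) = |-4−4| + |-4−(-6)| = 8 + 2 = 10
d(Y, Station 4) = |-4−(-2)| + |-4−(-4)| = 2 + 0 = 2
d(Y, Station 5) = |-4−0| + |-4−(-6)| = 4 + 2 = 6
d(Y, Station 6) = |-4−(-2)| + |-4−(-1)| = 2 + 3 = 5
d(Y, Station 7) = |-4−(-3)| + |-4−3| = 1 + 7 = 8
d(Y, Station 8) = |-4−0| + |-4−6| = 4 + 10 = 14
The smallest is to Station 4, so Y lies in the Voronoi region of Station 4.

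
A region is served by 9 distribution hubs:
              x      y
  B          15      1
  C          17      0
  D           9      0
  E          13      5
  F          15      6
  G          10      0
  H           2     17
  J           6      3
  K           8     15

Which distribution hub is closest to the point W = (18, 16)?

K

Squared Euclidean distances:
|WB|² = 9 + 225 = 234
|WC|² = 1 + 256 = 257
|WD|² = 81 + 256 = 337
|WE|² = 25 + 121 = 146
|WF|² = 9 + 100 = 109
|WG|² = 64 + 256 = 320
|WH|² = 256 + 1 = 257
|WJ|² = 144 + 169 = 313
|WK|² = 100 + 1 = 101
Minimum is at K.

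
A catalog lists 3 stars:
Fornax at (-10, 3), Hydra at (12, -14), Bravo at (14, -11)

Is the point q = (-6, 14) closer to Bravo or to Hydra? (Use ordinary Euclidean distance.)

Compare squared distances:
d²(q, Bravo) = (-6−14)² + (14−(-11))² = 400 + 625 = 1025
d²(q, Hydra) = (-6−12)² + (14−(-14))² = 324 + 784 = 1108
1025 < 1108, so Bravo is closer.

Bravo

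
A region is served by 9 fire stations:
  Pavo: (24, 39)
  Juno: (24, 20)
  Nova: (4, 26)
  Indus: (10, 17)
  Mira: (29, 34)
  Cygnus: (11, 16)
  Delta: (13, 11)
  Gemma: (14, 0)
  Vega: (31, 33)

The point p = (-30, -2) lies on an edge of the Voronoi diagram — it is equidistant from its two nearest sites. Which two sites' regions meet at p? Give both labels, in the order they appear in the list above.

Nova and Gemma

Squared distances from p to each site:
d²(p, Pavo) = 2916 + 1681 = 4597
d²(p, Juno) = 2916 + 484 = 3400
d²(p, Nova) = 1156 + 784 = 1940
d²(p, Indus) = 1600 + 361 = 1961
d²(p, Mira) = 3481 + 1296 = 4777
d²(p, Cygnus) = 1681 + 324 = 2005
d²(p, Delta) = 1849 + 169 = 2018
d²(p, Gemma) = 1936 + 4 = 1940
d²(p, Vega) = 3721 + 1225 = 4946
p is equidistant from Nova and Gemma (both at squared distance 1940), and every other site is strictly farther — so p lies on the Nova–Gemma Voronoi edge.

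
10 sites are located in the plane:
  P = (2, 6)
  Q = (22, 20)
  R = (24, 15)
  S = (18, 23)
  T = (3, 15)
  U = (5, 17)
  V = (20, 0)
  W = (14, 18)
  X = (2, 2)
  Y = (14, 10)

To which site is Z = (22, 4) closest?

V

Since √ is increasing, it suffices to compare squared distances:
|ZP|² = (22−2)² + (4−6)² = 400 + 4 = 404
|ZQ|² = (22−22)² + (4−20)² = 0 + 256 = 256
|ZR|² = (22−24)² + (4−15)² = 4 + 121 = 125
|ZS|² = (22−18)² + (4−23)² = 16 + 361 = 377
|ZT|² = (22−3)² + (4−15)² = 361 + 121 = 482
|ZU|² = (22−5)² + (4−17)² = 289 + 169 = 458
|ZV|² = (22−20)² + (4−0)² = 4 + 16 = 20
|ZW|² = (22−14)² + (4−18)² = 64 + 196 = 260
|ZX|² = (22−2)² + (4−2)² = 400 + 4 = 404
|ZY|² = (22−14)² + (4−10)² = 64 + 36 = 100
The smallest is to V, so Z lies in the Voronoi region of V.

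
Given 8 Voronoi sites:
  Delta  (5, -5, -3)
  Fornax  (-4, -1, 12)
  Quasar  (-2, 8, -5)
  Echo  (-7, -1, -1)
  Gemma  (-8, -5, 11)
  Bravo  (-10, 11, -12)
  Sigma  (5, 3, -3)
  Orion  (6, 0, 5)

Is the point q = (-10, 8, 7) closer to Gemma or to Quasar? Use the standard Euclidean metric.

Gemma

Compare squared distances:
d²(q, Gemma) = (-10−(-8))² + (8−(-5))² + (7−11)² = 4 + 169 + 16 = 189
d²(q, Quasar) = (-10−(-2))² + (8−8)² + (7−(-5))² = 64 + 0 + 144 = 208
189 < 208, so Gemma is closer.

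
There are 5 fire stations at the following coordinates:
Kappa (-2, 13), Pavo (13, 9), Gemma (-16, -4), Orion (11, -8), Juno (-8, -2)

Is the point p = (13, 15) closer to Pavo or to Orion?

Compare squared distances:
d²(p, Pavo) = (13−13)² + (15−9)² = 0 + 36 = 36
d²(p, Orion) = (13−11)² + (15−(-8))² = 4 + 529 = 533
36 < 533, so Pavo is closer.

Pavo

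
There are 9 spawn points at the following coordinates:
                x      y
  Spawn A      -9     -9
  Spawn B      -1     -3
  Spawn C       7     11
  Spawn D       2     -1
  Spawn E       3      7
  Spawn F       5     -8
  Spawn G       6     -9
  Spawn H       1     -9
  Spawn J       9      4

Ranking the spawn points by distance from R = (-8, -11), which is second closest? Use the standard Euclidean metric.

Squared Euclidean distances:
d²(R, Spawn A) = (-8−(-9))² + (-11−(-9))² = 1 + 4 = 5
d²(R, Spawn B) = (-8−(-1))² + (-11−(-3))² = 49 + 64 = 113
d²(R, Spawn C) = (-8−7)² + (-11−11)² = 225 + 484 = 709
d²(R, Spawn D) = (-8−2)² + (-11−(-1))² = 100 + 100 = 200
d²(R, Spawn E) = (-8−3)² + (-11−7)² = 121 + 324 = 445
d²(R, Spawn F) = (-8−5)² + (-11−(-8))² = 169 + 9 = 178
d²(R, Spawn G) = (-8−6)² + (-11−(-9))² = 196 + 4 = 200
d²(R, Spawn H) = (-8−1)² + (-11−(-9))² = 81 + 4 = 85
d²(R, Spawn J) = (-8−9)² + (-11−4)² = 289 + 225 = 514
Sorted ascending: Spawn A, Spawn H, Spawn B, … — the second-nearest is Spawn H.

Spawn H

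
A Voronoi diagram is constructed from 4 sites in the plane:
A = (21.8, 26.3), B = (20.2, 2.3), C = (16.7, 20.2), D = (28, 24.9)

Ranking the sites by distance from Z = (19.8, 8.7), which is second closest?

Squared Euclidean distances:
|ZA|² = (19.8−21.8)² + (8.7−26.3)² = 4 + 309.76 = 313.76
|ZB|² = (19.8−20.2)² + (8.7−2.3)² = 0.16 + 40.96 = 41.12
|ZC|² = (19.8−16.7)² + (8.7−20.2)² = 9.61 + 132.25 = 141.86
|ZD|² = (19.8−28)² + (8.7−24.9)² = 67.24 + 262.44 = 329.68
Sorted ascending: B, C, A, … — the second-nearest is C.

C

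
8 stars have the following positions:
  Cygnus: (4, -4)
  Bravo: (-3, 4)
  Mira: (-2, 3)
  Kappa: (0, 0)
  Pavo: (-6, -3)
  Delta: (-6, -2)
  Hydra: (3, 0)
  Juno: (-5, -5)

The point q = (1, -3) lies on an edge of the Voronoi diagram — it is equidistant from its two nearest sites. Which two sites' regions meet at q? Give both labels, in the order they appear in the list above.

Cygnus and Kappa

Squared distances from q to each site:
d²(q, Cygnus) = (1−4)² + (-3−(-4))² = 9 + 1 = 10
d²(q, Bravo) = (1−(-3))² + (-3−4)² = 16 + 49 = 65
d²(q, Mira) = (1−(-2))² + (-3−3)² = 9 + 36 = 45
d²(q, Kappa) = (1−0)² + (-3−0)² = 1 + 9 = 10
d²(q, Pavo) = (1−(-6))² + (-3−(-3))² = 49 + 0 = 49
d²(q, Delta) = (1−(-6))² + (-3−(-2))² = 49 + 1 = 50
d²(q, Hydra) = (1−3)² + (-3−0)² = 4 + 9 = 13
d²(q, Juno) = (1−(-5))² + (-3−(-5))² = 36 + 4 = 40
q is equidistant from Cygnus and Kappa (both at squared distance 10), and every other site is strictly farther — so q lies on the Cygnus–Kappa Voronoi edge.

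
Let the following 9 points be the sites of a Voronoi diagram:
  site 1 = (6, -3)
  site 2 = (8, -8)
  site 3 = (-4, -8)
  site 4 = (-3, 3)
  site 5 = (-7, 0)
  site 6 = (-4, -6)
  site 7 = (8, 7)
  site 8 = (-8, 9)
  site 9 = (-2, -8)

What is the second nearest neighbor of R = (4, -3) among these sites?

Compare squared distances (the ordering matches that of the actual distances):
d²(R, site 1) = (4−6)² + (-3−(-3))² = 4 + 0 = 4
d²(R, site 2) = (4−8)² + (-3−(-8))² = 16 + 25 = 41
d²(R, site 3) = (4−(-4))² + (-3−(-8))² = 64 + 25 = 89
d²(R, site 4) = (4−(-3))² + (-3−3)² = 49 + 36 = 85
d²(R, site 5) = (4−(-7))² + (-3−0)² = 121 + 9 = 130
d²(R, site 6) = (4−(-4))² + (-3−(-6))² = 64 + 9 = 73
d²(R, site 7) = (4−8)² + (-3−7)² = 16 + 100 = 116
d²(R, site 8) = (4−(-8))² + (-3−9)² = 144 + 144 = 288
d²(R, site 9) = (4−(-2))² + (-3−(-8))² = 36 + 25 = 61
Sorted ascending: site 1, site 2, site 9, … — the second-nearest is site 2.

site 2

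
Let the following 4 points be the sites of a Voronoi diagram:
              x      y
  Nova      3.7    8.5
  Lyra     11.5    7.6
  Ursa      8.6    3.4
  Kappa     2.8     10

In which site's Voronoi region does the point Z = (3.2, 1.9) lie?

Compare squared distances (the ordering matches that of the actual distances):
d²(Z, Nova) = (3.2−3.7)² + (1.9−8.5)² = 0.25 + 43.56 = 43.81
d²(Z, Lyra) = (3.2−11.5)² + (1.9−7.6)² = 68.89 + 32.49 = 101.38
d²(Z, Ursa) = (3.2−8.6)² + (1.9−3.4)² = 29.16 + 2.25 = 31.41
d²(Z, Kappa) = (3.2−2.8)² + (1.9−10)² = 0.16 + 65.61 = 65.77
Minimum is at Ursa.

Ursa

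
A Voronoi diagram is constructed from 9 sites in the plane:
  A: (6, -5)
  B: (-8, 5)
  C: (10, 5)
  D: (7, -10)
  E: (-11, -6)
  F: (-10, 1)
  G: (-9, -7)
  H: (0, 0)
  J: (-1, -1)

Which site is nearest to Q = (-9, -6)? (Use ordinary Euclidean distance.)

Squared Euclidean distances:
|QA|² = 225 + 1 = 226
|QB|² = 1 + 121 = 122
|QC|² = 361 + 121 = 482
|QD|² = 256 + 16 = 272
|QE|² = 4 + 0 = 4
|QF|² = 1 + 49 = 50
|QG|² = 0 + 1 = 1
|QH|² = 81 + 36 = 117
|QJ|² = 64 + 25 = 89
The smallest is to G, so Q lies in the Voronoi region of G.

G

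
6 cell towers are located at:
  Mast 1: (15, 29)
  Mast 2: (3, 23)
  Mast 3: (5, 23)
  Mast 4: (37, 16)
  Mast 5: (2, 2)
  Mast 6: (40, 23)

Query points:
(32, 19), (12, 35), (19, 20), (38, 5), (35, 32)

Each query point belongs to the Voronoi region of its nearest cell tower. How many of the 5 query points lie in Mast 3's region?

(32, 19) — d² to each: Mast 1:389, Mast 2:857, Mast 3:745, Mast 4:34, Mast 5:1189, Mast 6:80 → nearest is Mast 4
(12, 35) — d² to each: Mast 1:45, Mast 2:225, Mast 3:193, Mast 4:986, Mast 5:1189, Mast 6:928 → nearest is Mast 1
(19, 20) — d² to each: Mast 1:97, Mast 2:265, Mast 3:205, Mast 4:340, Mast 5:613, Mast 6:450 → nearest is Mast 1
(38, 5) — d² to each: Mast 1:1105, Mast 2:1549, Mast 3:1413, Mast 4:122, Mast 5:1305, Mast 6:328 → nearest is Mast 4
(35, 32) — d² to each: Mast 1:409, Mast 2:1105, Mast 3:981, Mast 4:260, Mast 5:1989, Mast 6:106 → nearest is Mast 6
0 of the 5 points have Mast 3 as nearest.

0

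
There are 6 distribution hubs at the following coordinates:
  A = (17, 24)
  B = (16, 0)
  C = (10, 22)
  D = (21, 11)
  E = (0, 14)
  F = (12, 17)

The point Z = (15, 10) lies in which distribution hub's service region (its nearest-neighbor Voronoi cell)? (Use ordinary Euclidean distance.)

D

Compare squared distances (the ordering matches that of the actual distances):
|ZA|² = (15−17)² + (10−24)² = 4 + 196 = 200
|ZB|² = (15−16)² + (10−0)² = 1 + 100 = 101
|ZC|² = (15−10)² + (10−22)² = 25 + 144 = 169
|ZD|² = (15−21)² + (10−11)² = 36 + 1 = 37
|ZE|² = (15−0)² + (10−14)² = 225 + 16 = 241
|ZF|² = (15−12)² + (10−17)² = 9 + 49 = 58
Minimum is at D.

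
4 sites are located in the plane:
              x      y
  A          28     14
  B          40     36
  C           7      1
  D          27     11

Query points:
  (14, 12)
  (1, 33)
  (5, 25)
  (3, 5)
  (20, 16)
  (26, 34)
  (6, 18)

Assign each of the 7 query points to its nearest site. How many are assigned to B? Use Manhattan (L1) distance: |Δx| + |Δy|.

1

(14, 12) — d to each: A:16, B:50, C:18, D:14 → nearest is D
(1, 33) — d to each: A:46, B:42, C:38, D:48 → nearest is C
(5, 25) — d to each: A:34, B:46, C:26, D:36 → nearest is C
(3, 5) — d to each: A:34, B:68, C:8, D:30 → nearest is C
(20, 16) — d to each: A:10, B:40, C:28, D:12 → nearest is A
(26, 34) — d to each: A:22, B:16, C:52, D:24 → nearest is B
(6, 18) — d to each: A:26, B:52, C:18, D:28 → nearest is C
1 of the 7 points has B as nearest.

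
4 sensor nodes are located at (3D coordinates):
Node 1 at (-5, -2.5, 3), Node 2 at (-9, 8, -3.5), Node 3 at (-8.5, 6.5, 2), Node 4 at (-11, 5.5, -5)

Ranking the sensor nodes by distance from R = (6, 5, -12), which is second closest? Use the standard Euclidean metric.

Node 4

Since √ is increasing, it suffices to compare squared distances:
d²(R, Node 1) = (6−(-5))² + (5−(-2.5))² + (-12−3)² = 121 + 56.25 + 225 = 402.25
d²(R, Node 2) = (6−(-9))² + (5−8)² + (-12−(-3.5))² = 225 + 9 + 72.25 = 306.25
d²(R, Node 3) = (6−(-8.5))² + (5−6.5)² + (-12−2)² = 210.25 + 2.25 + 196 = 408.5
d²(R, Node 4) = (6−(-11))² + (5−5.5)² + (-12−(-5))² = 289 + 0.25 + 49 = 338.25
Sorted ascending: Node 2, Node 4, Node 1, … — the second-nearest is Node 4.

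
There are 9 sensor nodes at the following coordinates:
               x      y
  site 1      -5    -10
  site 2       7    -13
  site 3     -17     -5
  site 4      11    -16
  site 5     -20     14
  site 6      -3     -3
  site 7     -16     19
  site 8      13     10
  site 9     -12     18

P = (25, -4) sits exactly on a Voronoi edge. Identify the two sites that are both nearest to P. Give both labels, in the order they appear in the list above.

site 4 and site 8

Squared distances from P to each site:
d²(P, site 1) = 900 + 36 = 936
d²(P, site 2) = 324 + 81 = 405
d²(P, site 3) = 1764 + 1 = 1765
d²(P, site 4) = 196 + 144 = 340
d²(P, site 5) = 2025 + 324 = 2349
d²(P, site 6) = 784 + 1 = 785
d²(P, site 7) = 1681 + 529 = 2210
d²(P, site 8) = 144 + 196 = 340
d²(P, site 9) = 1369 + 484 = 1853
P is equidistant from site 4 and site 8 (both at squared distance 340), and every other site is strictly farther — so P lies on the site 4–site 8 Voronoi edge.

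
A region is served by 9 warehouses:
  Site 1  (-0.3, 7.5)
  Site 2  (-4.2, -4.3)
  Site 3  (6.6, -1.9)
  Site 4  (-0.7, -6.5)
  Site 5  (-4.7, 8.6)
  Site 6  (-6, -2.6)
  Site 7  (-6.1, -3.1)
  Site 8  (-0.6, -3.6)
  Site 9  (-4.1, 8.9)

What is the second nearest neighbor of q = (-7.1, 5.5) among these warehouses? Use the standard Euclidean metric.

Site 9

Squared Euclidean distances:
d²(q, Site 1) = 46.24 + 4 = 50.24
d²(q, Site 2) = 8.41 + 96.04 = 104.45
d²(q, Site 3) = 187.69 + 54.76 = 242.45
d²(q, Site 4) = 40.96 + 144 = 184.96
d²(q, Site 5) = 5.76 + 9.61 = 15.37
d²(q, Site 6) = 1.21 + 65.61 = 66.82
d²(q, Site 7) = 1 + 73.96 = 74.96
d²(q, Site 8) = 42.25 + 82.81 = 125.06
d²(q, Site 9) = 9 + 11.56 = 20.56
Sorted ascending: Site 5, Site 9, Site 1, … — the second-nearest is Site 9.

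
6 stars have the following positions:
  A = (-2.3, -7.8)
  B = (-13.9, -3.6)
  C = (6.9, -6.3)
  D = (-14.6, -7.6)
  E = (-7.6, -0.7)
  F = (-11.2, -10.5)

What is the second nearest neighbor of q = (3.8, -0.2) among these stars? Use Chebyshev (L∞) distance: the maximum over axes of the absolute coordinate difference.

A

d(q,A) = max(6.1, 7.6) = 7.6
d(q,B) = max(17.7, 3.4) = 17.7
d(q,C) = max(3.1, 6.1) = 6.1
d(q,D) = max(18.4, 7.4) = 18.4
d(q,E) = max(11.4, 0.5) = 11.4
d(q,F) = max(15, 10.3) = 15
Sorted ascending: C, A, E, … — the second-nearest is A.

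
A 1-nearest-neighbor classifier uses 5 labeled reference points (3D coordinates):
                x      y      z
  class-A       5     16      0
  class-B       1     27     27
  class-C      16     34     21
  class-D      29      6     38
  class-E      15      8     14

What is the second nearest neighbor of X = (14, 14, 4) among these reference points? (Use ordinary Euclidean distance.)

class-E

Squared Euclidean distances:
d²(X, class-A) = (14−5)² + (14−16)² + (4−0)² = 81 + 4 + 16 = 101
d²(X, class-B) = (14−1)² + (14−27)² + (4−27)² = 169 + 169 + 529 = 867
d²(X, class-C) = (14−16)² + (14−34)² + (4−21)² = 4 + 400 + 289 = 693
d²(X, class-D) = (14−29)² + (14−6)² + (4−38)² = 225 + 64 + 1156 = 1445
d²(X, class-E) = (14−15)² + (14−8)² + (4−14)² = 1 + 36 + 100 = 137
Sorted ascending: class-A, class-E, class-C, … — the second-nearest is class-E.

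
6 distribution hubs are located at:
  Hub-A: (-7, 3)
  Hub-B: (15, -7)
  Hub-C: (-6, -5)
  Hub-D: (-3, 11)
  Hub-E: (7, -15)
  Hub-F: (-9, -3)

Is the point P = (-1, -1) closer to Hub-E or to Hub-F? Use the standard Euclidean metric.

Compare squared distances:
d²(P, Hub-E) = (-1−7)² + (-1−(-15))² = 64 + 196 = 260
d²(P, Hub-F) = (-1−(-9))² + (-1−(-3))² = 64 + 4 = 68
260 > 68, so Hub-F is closer.

Hub-F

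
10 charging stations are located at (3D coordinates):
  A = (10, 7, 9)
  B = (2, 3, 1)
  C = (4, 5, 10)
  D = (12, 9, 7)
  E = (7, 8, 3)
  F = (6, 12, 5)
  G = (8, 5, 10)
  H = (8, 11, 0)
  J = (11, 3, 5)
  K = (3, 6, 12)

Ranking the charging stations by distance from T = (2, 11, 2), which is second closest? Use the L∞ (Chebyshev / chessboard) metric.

d(T,A) = max(8, 4, 7) = 8
d(T,B) = max(0, 8, 1) = 8
d(T,C) = max(2, 6, 8) = 8
d(T,D) = max(10, 2, 5) = 10
d(T,E) = max(5, 3, 1) = 5
d(T,F) = max(4, 1, 3) = 4
d(T,G) = max(6, 6, 8) = 8
d(T,H) = max(6, 0, 2) = 6
d(T,J) = max(9, 8, 3) = 9
d(T,K) = max(1, 5, 10) = 10
Sorted ascending: F, E, H, … — the second-nearest is E.

E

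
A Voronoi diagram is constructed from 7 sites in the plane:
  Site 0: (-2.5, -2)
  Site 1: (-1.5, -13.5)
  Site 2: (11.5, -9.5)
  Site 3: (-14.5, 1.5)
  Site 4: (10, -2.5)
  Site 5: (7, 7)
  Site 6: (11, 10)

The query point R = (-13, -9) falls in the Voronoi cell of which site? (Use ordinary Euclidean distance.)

Since √ is increasing, it suffices to compare squared distances:
d²(R, Site 0) = (-13−(-2.5))² + (-9−(-2))² = 110.25 + 49 = 159.25
d²(R, Site 1) = (-13−(-1.5))² + (-9−(-13.5))² = 132.25 + 20.25 = 152.5
d²(R, Site 2) = (-13−11.5)² + (-9−(-9.5))² = 600.25 + 0.25 = 600.5
d²(R, Site 3) = (-13−(-14.5))² + (-9−1.5)² = 2.25 + 110.25 = 112.5
d²(R, Site 4) = (-13−10)² + (-9−(-2.5))² = 529 + 42.25 = 571.25
d²(R, Site 5) = (-13−7)² + (-9−7)² = 400 + 256 = 656
d²(R, Site 6) = (-13−11)² + (-9−10)² = 576 + 361 = 937
The smallest is to Site 3, so R lies in the Voronoi region of Site 3.

Site 3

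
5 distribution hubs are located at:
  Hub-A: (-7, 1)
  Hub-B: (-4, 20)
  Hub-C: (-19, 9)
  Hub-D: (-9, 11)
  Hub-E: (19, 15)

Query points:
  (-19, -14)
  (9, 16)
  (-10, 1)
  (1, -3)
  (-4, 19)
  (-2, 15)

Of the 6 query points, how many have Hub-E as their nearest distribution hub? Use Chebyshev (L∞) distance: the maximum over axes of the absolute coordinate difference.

(-19, -14) — d to each: Hub-A:15, Hub-B:34, Hub-C:23, Hub-D:25, Hub-E:38 → nearest is Hub-A
(9, 16) — d to each: Hub-A:16, Hub-B:13, Hub-C:28, Hub-D:18, Hub-E:10 → nearest is Hub-E
(-10, 1) — d to each: Hub-A:3, Hub-B:19, Hub-C:9, Hub-D:10, Hub-E:29 → nearest is Hub-A
(1, -3) — d to each: Hub-A:8, Hub-B:23, Hub-C:20, Hub-D:14, Hub-E:18 → nearest is Hub-A
(-4, 19) — d to each: Hub-A:18, Hub-B:1, Hub-C:15, Hub-D:8, Hub-E:23 → nearest is Hub-B
(-2, 15) — d to each: Hub-A:14, Hub-B:5, Hub-C:17, Hub-D:7, Hub-E:21 → nearest is Hub-B
1 of the 6 points has Hub-E as nearest.

1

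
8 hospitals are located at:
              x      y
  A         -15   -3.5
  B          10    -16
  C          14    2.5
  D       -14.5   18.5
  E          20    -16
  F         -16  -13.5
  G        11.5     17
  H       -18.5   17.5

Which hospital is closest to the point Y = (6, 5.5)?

Since √ is increasing, it suffices to compare squared distances:
|YA|² = (6−(-15))² + (5.5−(-3.5))² = 441 + 81 = 522
|YB|² = (6−10)² + (5.5−(-16))² = 16 + 462.25 = 478.25
|YC|² = (6−14)² + (5.5−2.5)² = 64 + 9 = 73
|YD|² = (6−(-14.5))² + (5.5−18.5)² = 420.25 + 169 = 589.25
|YE|² = (6−20)² + (5.5−(-16))² = 196 + 462.25 = 658.25
|YF|² = (6−(-16))² + (5.5−(-13.5))² = 484 + 361 = 845
|YG|² = (6−11.5)² + (5.5−17)² = 30.25 + 132.25 = 162.5
|YH|² = (6−(-18.5))² + (5.5−17.5)² = 600.25 + 144 = 744.25
The smallest is to C, so Y lies in the Voronoi region of C.

C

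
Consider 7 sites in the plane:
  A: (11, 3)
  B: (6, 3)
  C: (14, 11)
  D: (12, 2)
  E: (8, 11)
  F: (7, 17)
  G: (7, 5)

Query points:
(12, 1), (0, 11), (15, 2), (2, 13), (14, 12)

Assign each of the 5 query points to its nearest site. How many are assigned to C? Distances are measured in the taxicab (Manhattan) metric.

(12, 1) — d to each: A:3, B:8, C:12, D:1, E:14, F:21, G:9 → nearest is D
(0, 11) — d to each: A:19, B:14, C:14, D:21, E:8, F:13, G:13 → nearest is E
(15, 2) — d to each: A:5, B:10, C:10, D:3, E:16, F:23, G:11 → nearest is D
(2, 13) — d to each: A:19, B:14, C:14, D:21, E:8, F:9, G:13 → nearest is E
(14, 12) — d to each: A:12, B:17, C:1, D:12, E:7, F:12, G:14 → nearest is C
1 of the 5 points has C as nearest.

1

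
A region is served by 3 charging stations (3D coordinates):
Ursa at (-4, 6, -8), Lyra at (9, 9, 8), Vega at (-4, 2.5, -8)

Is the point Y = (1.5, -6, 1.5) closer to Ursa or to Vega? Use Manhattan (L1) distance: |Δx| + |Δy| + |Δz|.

d(Y, Ursa) = |1.5−(-4)| + |-6−6| + |1.5−(-8)| = 5.5 + 12 + 9.5 = 27
d(Y, Vega) = |1.5−(-4)| + |-6−2.5| + |1.5−(-8)| = 5.5 + 8.5 + 9.5 = 23.5
27 > 23.5, so Vega is closer.

Vega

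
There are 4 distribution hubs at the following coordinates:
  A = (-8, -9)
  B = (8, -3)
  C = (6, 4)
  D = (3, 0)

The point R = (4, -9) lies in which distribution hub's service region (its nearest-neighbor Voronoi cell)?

Since √ is increasing, it suffices to compare squared distances:
|RA|² = (4−(-8))² + (-9−(-9))² = 144 + 0 = 144
|RB|² = (4−8)² + (-9−(-3))² = 16 + 36 = 52
|RC|² = (4−6)² + (-9−4)² = 4 + 169 = 173
|RD|² = (4−3)² + (-9−0)² = 1 + 81 = 82
B is nearest.

B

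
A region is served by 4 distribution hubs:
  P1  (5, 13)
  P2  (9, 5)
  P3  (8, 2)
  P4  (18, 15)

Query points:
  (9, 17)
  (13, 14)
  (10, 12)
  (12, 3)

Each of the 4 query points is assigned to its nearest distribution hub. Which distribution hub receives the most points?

(9, 17) — d² to each: P1:32, P2:144, P3:226, P4:85 → nearest is P1
(13, 14) — d² to each: P1:65, P2:97, P3:169, P4:26 → nearest is P4
(10, 12) — d² to each: P1:26, P2:50, P3:104, P4:73 → nearest is P1
(12, 3) — d² to each: P1:149, P2:13, P3:17, P4:180 → nearest is P2
Tally — P1:2, P2:1, P4:1. P1 captures the most (2).

P1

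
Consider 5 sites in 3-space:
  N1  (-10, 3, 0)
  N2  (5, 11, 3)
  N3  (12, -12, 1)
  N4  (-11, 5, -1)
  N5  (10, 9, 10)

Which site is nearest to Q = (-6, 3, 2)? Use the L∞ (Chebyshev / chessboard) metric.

N1

d(Q,N1) = max(4, 0, 2) = 4
d(Q,N2) = max(11, 8, 1) = 11
d(Q,N3) = max(18, 15, 1) = 18
d(Q,N4) = max(5, 2, 3) = 5
d(Q,N5) = max(16, 6, 8) = 16
Minimum is at N1.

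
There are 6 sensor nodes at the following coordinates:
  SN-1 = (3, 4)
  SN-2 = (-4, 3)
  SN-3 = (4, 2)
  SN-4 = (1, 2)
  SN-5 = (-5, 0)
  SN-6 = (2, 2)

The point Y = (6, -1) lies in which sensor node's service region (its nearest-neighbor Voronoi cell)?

Compare squared distances (the ordering matches that of the actual distances):
d²(Y, SN-1) = (6−3)² + (-1−4)² = 9 + 25 = 34
d²(Y, SN-2) = (6−(-4))² + (-1−3)² = 100 + 16 = 116
d²(Y, SN-3) = (6−4)² + (-1−2)² = 4 + 9 = 13
d²(Y, SN-4) = (6−1)² + (-1−2)² = 25 + 9 = 34
d²(Y, SN-5) = (6−(-5))² + (-1−0)² = 121 + 1 = 122
d²(Y, SN-6) = (6−2)² + (-1−2)² = 16 + 9 = 25
Minimum is at SN-3.

SN-3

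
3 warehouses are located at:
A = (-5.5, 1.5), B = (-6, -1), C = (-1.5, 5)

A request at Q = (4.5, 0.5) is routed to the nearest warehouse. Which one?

Compare squared distances (the ordering matches that of the actual distances):
|QA|² = (4.5−(-5.5))² + (0.5−1.5)² = 100 + 1 = 101
|QB|² = (4.5−(-6))² + (0.5−(-1))² = 110.25 + 2.25 = 112.5
|QC|² = (4.5−(-1.5))² + (0.5−5)² = 36 + 20.25 = 56.25
Minimum is at C.

C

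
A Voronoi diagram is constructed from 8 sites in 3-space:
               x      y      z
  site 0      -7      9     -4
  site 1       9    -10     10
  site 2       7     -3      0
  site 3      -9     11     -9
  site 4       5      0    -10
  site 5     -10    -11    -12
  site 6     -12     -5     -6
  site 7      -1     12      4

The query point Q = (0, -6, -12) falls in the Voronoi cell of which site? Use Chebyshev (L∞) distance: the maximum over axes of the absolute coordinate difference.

site 4

d(Q, site 0) = max(7, 15, 8) = 15
d(Q, site 1) = max(9, 4, 22) = 22
d(Q, site 2) = max(7, 3, 12) = 12
d(Q, site 3) = max(9, 17, 3) = 17
d(Q, site 4) = max(5, 6, 2) = 6
d(Q, site 5) = max(10, 5, 0) = 10
d(Q, site 6) = max(12, 1, 6) = 12
d(Q, site 7) = max(1, 18, 16) = 18
Minimum is at site 4.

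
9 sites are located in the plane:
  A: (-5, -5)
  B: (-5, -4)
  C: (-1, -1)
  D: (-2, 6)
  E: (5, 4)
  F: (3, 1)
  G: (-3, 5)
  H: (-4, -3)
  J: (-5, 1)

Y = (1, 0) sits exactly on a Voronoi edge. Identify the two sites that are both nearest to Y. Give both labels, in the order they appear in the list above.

C and F

Squared distances from Y to each site:
|YA|² = (1−(-5))² + (0−(-5))² = 36 + 25 = 61
|YB|² = (1−(-5))² + (0−(-4))² = 36 + 16 = 52
|YC|² = (1−(-1))² + (0−(-1))² = 4 + 1 = 5
|YD|² = (1−(-2))² + (0−6)² = 9 + 36 = 45
|YE|² = (1−5)² + (0−4)² = 16 + 16 = 32
|YF|² = (1−3)² + (0−1)² = 4 + 1 = 5
|YG|² = (1−(-3))² + (0−5)² = 16 + 25 = 41
|YH|² = (1−(-4))² + (0−(-3))² = 25 + 9 = 34
|YJ|² = (1−(-5))² + (0−1)² = 36 + 1 = 37
Y is equidistant from C and F (both at squared distance 5), and every other site is strictly farther — so Y lies on the C–F Voronoi edge.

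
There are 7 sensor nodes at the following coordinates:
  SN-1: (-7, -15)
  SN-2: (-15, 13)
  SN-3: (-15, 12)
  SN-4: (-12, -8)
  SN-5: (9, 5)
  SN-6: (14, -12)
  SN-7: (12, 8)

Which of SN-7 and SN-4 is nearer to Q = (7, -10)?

Compare squared distances:
d²(Q, SN-7) = (7−12)² + (-10−8)² = 25 + 324 = 349
d²(Q, SN-4) = (7−(-12))² + (-10−(-8))² = 361 + 4 = 365
349 < 365, so SN-7 is closer.

SN-7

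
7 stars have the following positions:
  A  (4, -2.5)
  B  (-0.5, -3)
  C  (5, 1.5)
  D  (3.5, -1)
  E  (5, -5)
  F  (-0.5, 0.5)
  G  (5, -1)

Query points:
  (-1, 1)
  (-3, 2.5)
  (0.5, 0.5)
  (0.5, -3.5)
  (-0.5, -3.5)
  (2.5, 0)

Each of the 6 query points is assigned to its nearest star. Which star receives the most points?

F

(-1, 1) — d² to each: A:37.25, B:16.25, C:36.25, D:24.25, E:72, F:0.5, G:40 → nearest is F
(-3, 2.5) — d² to each: A:74, B:36.5, C:65, D:54.5, E:120.25, F:10.25, G:76.25 → nearest is F
(0.5, 0.5) — d² to each: A:21.25, B:13.25, C:21.25, D:11.25, E:50.5, F:1, G:22.5 → nearest is F
(0.5, -3.5) — d² to each: A:13.25, B:1.25, C:45.25, D:15.25, E:22.5, F:17, G:26.5 → nearest is B
(-0.5, -3.5) — d² to each: A:21.25, B:0.25, C:55.25, D:22.25, E:32.5, F:16, G:36.5 → nearest is B
(2.5, 0) — d² to each: A:8.5, B:18, C:8.5, D:2, E:31.25, F:9.25, G:7.25 → nearest is D
Tally — B:2, D:1, F:3. F captures the most (3).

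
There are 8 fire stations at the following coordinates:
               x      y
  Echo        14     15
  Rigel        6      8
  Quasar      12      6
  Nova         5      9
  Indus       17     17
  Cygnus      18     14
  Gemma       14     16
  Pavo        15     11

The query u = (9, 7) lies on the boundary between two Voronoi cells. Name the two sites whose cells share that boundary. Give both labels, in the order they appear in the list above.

Squared distances from u to each site:
d²(u, Echo) = (9−14)² + (7−15)² = 25 + 64 = 89
d²(u, Rigel) = (9−6)² + (7−8)² = 9 + 1 = 10
d²(u, Quasar) = (9−12)² + (7−6)² = 9 + 1 = 10
d²(u, Nova) = (9−5)² + (7−9)² = 16 + 4 = 20
d²(u, Indus) = (9−17)² + (7−17)² = 64 + 100 = 164
d²(u, Cygnus) = (9−18)² + (7−14)² = 81 + 49 = 130
d²(u, Gemma) = (9−14)² + (7−16)² = 25 + 81 = 106
d²(u, Pavo) = (9−15)² + (7−11)² = 36 + 16 = 52
u is equidistant from Rigel and Quasar (both at squared distance 10), and every other site is strictly farther — so u lies on the Rigel–Quasar Voronoi edge.

Rigel and Quasar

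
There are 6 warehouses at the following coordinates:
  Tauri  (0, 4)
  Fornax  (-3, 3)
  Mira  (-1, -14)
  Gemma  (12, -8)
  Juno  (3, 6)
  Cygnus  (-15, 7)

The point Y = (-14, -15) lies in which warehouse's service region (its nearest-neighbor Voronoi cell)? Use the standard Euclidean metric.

Mira

Squared Euclidean distances:
d²(Y, Tauri) = (-14−0)² + (-15−4)² = 196 + 361 = 557
d²(Y, Fornax) = (-14−(-3))² + (-15−3)² = 121 + 324 = 445
d²(Y, Mira) = (-14−(-1))² + (-15−(-14))² = 169 + 1 = 170
d²(Y, Gemma) = (-14−12)² + (-15−(-8))² = 676 + 49 = 725
d²(Y, Juno) = (-14−3)² + (-15−6)² = 289 + 441 = 730
d²(Y, Cygnus) = (-14−(-15))² + (-15−7)² = 1 + 484 = 485
The smallest is to Mira, so Y lies in the Voronoi region of Mira.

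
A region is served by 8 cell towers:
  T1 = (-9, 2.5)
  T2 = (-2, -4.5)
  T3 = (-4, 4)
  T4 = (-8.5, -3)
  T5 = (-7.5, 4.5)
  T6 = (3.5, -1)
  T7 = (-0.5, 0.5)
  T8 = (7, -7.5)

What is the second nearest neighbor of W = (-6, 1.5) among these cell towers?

Since √ is increasing, it suffices to compare squared distances:
|WT1|² = 9 + 1 = 10
|WT2|² = 16 + 36 = 52
|WT3|² = 4 + 6.25 = 10.25
|WT4|² = 6.25 + 20.25 = 26.5
|WT5|² = 2.25 + 9 = 11.25
|WT6|² = 90.25 + 6.25 = 96.5
|WT7|² = 30.25 + 1 = 31.25
|WT8|² = 169 + 81 = 250
Sorted ascending: T1, T3, T5, … — the second-nearest is T3.

T3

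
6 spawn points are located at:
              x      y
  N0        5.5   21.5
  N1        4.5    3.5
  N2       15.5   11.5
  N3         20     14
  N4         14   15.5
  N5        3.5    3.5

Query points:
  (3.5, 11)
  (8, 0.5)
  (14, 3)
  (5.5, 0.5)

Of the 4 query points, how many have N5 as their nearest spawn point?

(3.5, 11) — d² to each: N0:114.25, N1:57.25, N2:144.25, N3:281.25, N4:130.5, N5:56.25 → nearest is N5
(8, 0.5) — d² to each: N0:447.25, N1:21.25, N2:177.25, N3:326.25, N4:261, N5:29.25 → nearest is N1
(14, 3) — d² to each: N0:414.5, N1:90.5, N2:74.5, N3:157, N4:156.25, N5:110.5 → nearest is N2
(5.5, 0.5) — d² to each: N0:441, N1:10, N2:221, N3:392.5, N4:297.25, N5:13 → nearest is N1
1 of the 4 points has N5 as nearest.

1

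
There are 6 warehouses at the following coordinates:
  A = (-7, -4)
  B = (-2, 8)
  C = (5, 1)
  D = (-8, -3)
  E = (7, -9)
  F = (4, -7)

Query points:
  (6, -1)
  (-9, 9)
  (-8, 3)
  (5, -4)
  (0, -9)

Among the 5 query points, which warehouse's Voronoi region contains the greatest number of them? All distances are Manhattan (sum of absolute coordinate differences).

(6, -1) — d to each: A:16, B:17, C:3, D:16, E:9, F:8 → nearest is C
(-9, 9) — d to each: A:15, B:8, C:22, D:13, E:34, F:29 → nearest is B
(-8, 3) — d to each: A:8, B:11, C:15, D:6, E:27, F:22 → nearest is D
(5, -4) — d to each: A:12, B:19, C:5, D:14, E:7, F:4 → nearest is F
(0, -9) — d to each: A:12, B:19, C:15, D:14, E:7, F:6 → nearest is F
Tally — B:1, C:1, D:1, F:2. F captures the most (2).

F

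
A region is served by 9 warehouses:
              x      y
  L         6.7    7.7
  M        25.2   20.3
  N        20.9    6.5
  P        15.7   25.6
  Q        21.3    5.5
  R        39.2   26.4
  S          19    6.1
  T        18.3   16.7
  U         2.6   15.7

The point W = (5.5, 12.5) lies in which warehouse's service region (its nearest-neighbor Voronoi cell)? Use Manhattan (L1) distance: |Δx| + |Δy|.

d(W,L) = 1.2 + 4.8 = 6
d(W,M) = 19.7 + 7.8 = 27.5
d(W,N) = 15.4 + 6 = 21.4
d(W,P) = 10.2 + 13.1 = 23.3
d(W,Q) = 15.8 + 7 = 22.8
d(W,R) = 33.7 + 13.9 = 47.6
d(W,S) = 13.5 + 6.4 = 19.9
d(W,T) = 12.8 + 4.2 = 17
d(W,U) = 2.9 + 3.2 = 6.1
The smallest is to L, so W lies in the Voronoi region of L.

L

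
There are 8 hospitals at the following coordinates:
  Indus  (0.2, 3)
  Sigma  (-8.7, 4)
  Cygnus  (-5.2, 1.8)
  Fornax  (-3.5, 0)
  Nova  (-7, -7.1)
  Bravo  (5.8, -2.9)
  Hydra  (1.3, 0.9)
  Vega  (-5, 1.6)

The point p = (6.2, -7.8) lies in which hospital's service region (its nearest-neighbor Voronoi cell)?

Bravo

Since √ is increasing, it suffices to compare squared distances:
d²(p, Indus) = (6.2−0.2)² + (-7.8−3)² = 36 + 116.64 = 152.64
d²(p, Sigma) = (6.2−(-8.7))² + (-7.8−4)² = 222.01 + 139.24 = 361.25
d²(p, Cygnus) = (6.2−(-5.2))² + (-7.8−1.8)² = 129.96 + 92.16 = 222.12
d²(p, Fornax) = (6.2−(-3.5))² + (-7.8−0)² = 94.09 + 60.84 = 154.93
d²(p, Nova) = (6.2−(-7))² + (-7.8−(-7.1))² = 174.24 + 0.49 = 174.73
d²(p, Bravo) = (6.2−5.8)² + (-7.8−(-2.9))² = 0.16 + 24.01 = 24.17
d²(p, Hydra) = (6.2−1.3)² + (-7.8−0.9)² = 24.01 + 75.69 = 99.7
d²(p, Vega) = (6.2−(-5))² + (-7.8−1.6)² = 125.44 + 88.36 = 213.8
The smallest is to Bravo, so p lies in the Voronoi region of Bravo.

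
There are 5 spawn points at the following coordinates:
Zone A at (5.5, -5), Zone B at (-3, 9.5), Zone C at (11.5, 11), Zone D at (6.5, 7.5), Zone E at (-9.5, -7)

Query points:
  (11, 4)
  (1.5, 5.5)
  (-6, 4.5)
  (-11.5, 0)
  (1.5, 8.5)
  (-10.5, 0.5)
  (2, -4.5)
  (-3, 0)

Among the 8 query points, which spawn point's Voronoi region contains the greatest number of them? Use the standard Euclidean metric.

(11, 4) — d² to each: Zone A:111.25, Zone B:226.25, Zone C:49.25, Zone D:32.5, Zone E:541.25 → nearest is Zone D
(1.5, 5.5) — d² to each: Zone A:126.25, Zone B:36.25, Zone C:130.25, Zone D:29, Zone E:277.25 → nearest is Zone D
(-6, 4.5) — d² to each: Zone A:222.5, Zone B:34, Zone C:348.5, Zone D:165.25, Zone E:144.5 → nearest is Zone B
(-11.5, 0) — d² to each: Zone A:314, Zone B:162.5, Zone C:650, Zone D:380.25, Zone E:53 → nearest is Zone E
(1.5, 8.5) — d² to each: Zone A:198.25, Zone B:21.25, Zone C:106.25, Zone D:26, Zone E:361.25 → nearest is Zone B
(-10.5, 0.5) — d² to each: Zone A:286.25, Zone B:137.25, Zone C:594.25, Zone D:338, Zone E:57.25 → nearest is Zone E
(2, -4.5) — d² to each: Zone A:12.5, Zone B:221, Zone C:330.5, Zone D:164.25, Zone E:138.5 → nearest is Zone A
(-3, 0) — d² to each: Zone A:97.25, Zone B:90.25, Zone C:331.25, Zone D:146.5, Zone E:91.25 → nearest is Zone B
Tally — Zone A:1, Zone B:3, Zone D:2, Zone E:2. Zone B captures the most (3).

Zone B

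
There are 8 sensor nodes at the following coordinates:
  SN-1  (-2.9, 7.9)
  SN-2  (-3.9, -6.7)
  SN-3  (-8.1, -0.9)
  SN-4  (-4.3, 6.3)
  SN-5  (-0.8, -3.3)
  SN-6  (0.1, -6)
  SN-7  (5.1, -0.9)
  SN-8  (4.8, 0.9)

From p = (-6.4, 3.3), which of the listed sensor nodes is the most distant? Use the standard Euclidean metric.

Compare squared distances (the ordering matches that of the actual distances):
d²(p, SN-1) = (-6.4−(-2.9))² + (3.3−7.9)² = 12.25 + 21.16 = 33.41
d²(p, SN-2) = (-6.4−(-3.9))² + (3.3−(-6.7))² = 6.25 + 100 = 106.25
d²(p, SN-3) = (-6.4−(-8.1))² + (3.3−(-0.9))² = 2.89 + 17.64 = 20.53
d²(p, SN-4) = (-6.4−(-4.3))² + (3.3−6.3)² = 4.41 + 9 = 13.41
d²(p, SN-5) = (-6.4−(-0.8))² + (3.3−(-3.3))² = 31.36 + 43.56 = 74.92
d²(p, SN-6) = (-6.4−0.1)² + (3.3−(-6))² = 42.25 + 86.49 = 128.74
d²(p, SN-7) = (-6.4−5.1)² + (3.3−(-0.9))² = 132.25 + 17.64 = 149.89
d²(p, SN-8) = (-6.4−4.8)² + (3.3−0.9)² = 125.44 + 5.76 = 131.2
The largest is to SN-7.

SN-7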